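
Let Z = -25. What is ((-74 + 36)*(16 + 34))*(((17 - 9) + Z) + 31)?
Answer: -26600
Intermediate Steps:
((-74 + 36)*(16 + 34))*(((17 - 9) + Z) + 31) = ((-74 + 36)*(16 + 34))*(((17 - 9) - 25) + 31) = (-38*50)*((8 - 25) + 31) = -1900*(-17 + 31) = -1900*14 = -26600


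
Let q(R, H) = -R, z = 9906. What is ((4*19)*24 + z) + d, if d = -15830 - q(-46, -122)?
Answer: -4146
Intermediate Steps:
d = -15876 (d = -15830 - (-1)*(-46) = -15830 - 1*46 = -15830 - 46 = -15876)
((4*19)*24 + z) + d = ((4*19)*24 + 9906) - 15876 = (76*24 + 9906) - 15876 = (1824 + 9906) - 15876 = 11730 - 15876 = -4146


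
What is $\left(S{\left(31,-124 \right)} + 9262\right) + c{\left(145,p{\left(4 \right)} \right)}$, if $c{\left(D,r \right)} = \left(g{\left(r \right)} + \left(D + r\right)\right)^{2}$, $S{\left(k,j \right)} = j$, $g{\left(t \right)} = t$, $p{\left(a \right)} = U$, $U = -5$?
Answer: $27363$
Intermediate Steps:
$p{\left(a \right)} = -5$
$c{\left(D,r \right)} = \left(D + 2 r\right)^{2}$ ($c{\left(D,r \right)} = \left(r + \left(D + r\right)\right)^{2} = \left(D + 2 r\right)^{2}$)
$\left(S{\left(31,-124 \right)} + 9262\right) + c{\left(145,p{\left(4 \right)} \right)} = \left(-124 + 9262\right) + \left(145 + 2 \left(-5\right)\right)^{2} = 9138 + \left(145 - 10\right)^{2} = 9138 + 135^{2} = 9138 + 18225 = 27363$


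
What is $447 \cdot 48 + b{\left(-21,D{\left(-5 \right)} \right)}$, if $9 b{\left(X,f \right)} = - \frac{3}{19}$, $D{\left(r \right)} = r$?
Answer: $\frac{1222991}{57} \approx 21456.0$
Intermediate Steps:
$b{\left(X,f \right)} = - \frac{1}{57}$ ($b{\left(X,f \right)} = \frac{\left(-3\right) \frac{1}{19}}{9} = \frac{1}{9} \left(- \frac{3}{19}\right) = - \frac{1}{57}$)
$447 \cdot 48 + b{\left(-21,D{\left(-5 \right)} \right)} = 447 \cdot 48 - \frac{1}{57} = 21456 - \frac{1}{57} = \frac{1222991}{57}$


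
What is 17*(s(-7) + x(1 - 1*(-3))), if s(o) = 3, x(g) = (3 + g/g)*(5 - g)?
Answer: 119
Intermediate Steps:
x(g) = 20 - 4*g (x(g) = (3 + 1)*(5 - g) = 4*(5 - g) = 20 - 4*g)
17*(s(-7) + x(1 - 1*(-3))) = 17*(3 + (20 - 4*(1 - 1*(-3)))) = 17*(3 + (20 - 4*(1 + 3))) = 17*(3 + (20 - 4*4)) = 17*(3 + (20 - 16)) = 17*(3 + 4) = 17*7 = 119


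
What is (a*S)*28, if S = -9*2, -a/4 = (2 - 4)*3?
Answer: -12096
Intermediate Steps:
a = 24 (a = -4*(2 - 4)*3 = -(-8)*3 = -4*(-6) = 24)
S = -18
(a*S)*28 = (24*(-18))*28 = -432*28 = -12096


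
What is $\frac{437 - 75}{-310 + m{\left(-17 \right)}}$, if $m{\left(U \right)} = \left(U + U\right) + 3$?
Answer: $- \frac{362}{341} \approx -1.0616$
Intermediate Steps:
$m{\left(U \right)} = 3 + 2 U$ ($m{\left(U \right)} = 2 U + 3 = 3 + 2 U$)
$\frac{437 - 75}{-310 + m{\left(-17 \right)}} = \frac{437 - 75}{-310 + \left(3 + 2 \left(-17\right)\right)} = \frac{362}{-310 + \left(3 - 34\right)} = \frac{362}{-310 - 31} = \frac{362}{-341} = 362 \left(- \frac{1}{341}\right) = - \frac{362}{341}$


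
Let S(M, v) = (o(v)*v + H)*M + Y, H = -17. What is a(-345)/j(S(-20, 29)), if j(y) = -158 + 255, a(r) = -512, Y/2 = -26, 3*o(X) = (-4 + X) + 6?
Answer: -512/97 ≈ -5.2784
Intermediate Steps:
o(X) = ⅔ + X/3 (o(X) = ((-4 + X) + 6)/3 = (2 + X)/3 = ⅔ + X/3)
Y = -52 (Y = 2*(-26) = -52)
S(M, v) = -52 + M*(-17 + v*(⅔ + v/3)) (S(M, v) = ((⅔ + v/3)*v - 17)*M - 52 = (v*(⅔ + v/3) - 17)*M - 52 = (-17 + v*(⅔ + v/3))*M - 52 = M*(-17 + v*(⅔ + v/3)) - 52 = -52 + M*(-17 + v*(⅔ + v/3)))
j(y) = 97
a(-345)/j(S(-20, 29)) = -512/97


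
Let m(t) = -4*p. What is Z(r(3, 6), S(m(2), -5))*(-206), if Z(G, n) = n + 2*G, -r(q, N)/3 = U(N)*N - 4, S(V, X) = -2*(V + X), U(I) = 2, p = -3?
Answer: 12772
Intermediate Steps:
m(t) = 12 (m(t) = -4*(-3) = 12)
S(V, X) = -2*V - 2*X
r(q, N) = 12 - 6*N (r(q, N) = -3*(2*N - 4) = -3*(-4 + 2*N) = 12 - 6*N)
Z(r(3, 6), S(m(2), -5))*(-206) = ((-2*12 - 2*(-5)) + 2*(12 - 6*6))*(-206) = ((-24 + 10) + 2*(12 - 36))*(-206) = (-14 + 2*(-24))*(-206) = (-14 - 48)*(-206) = -62*(-206) = 12772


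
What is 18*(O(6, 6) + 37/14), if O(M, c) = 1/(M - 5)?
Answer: 459/7 ≈ 65.571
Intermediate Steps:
O(M, c) = 1/(-5 + M)
18*(O(6, 6) + 37/14) = 18*(1/(-5 + 6) + 37/14) = 18*(1/1 + 37*(1/14)) = 18*(1 + 37/14) = 18*(51/14) = 459/7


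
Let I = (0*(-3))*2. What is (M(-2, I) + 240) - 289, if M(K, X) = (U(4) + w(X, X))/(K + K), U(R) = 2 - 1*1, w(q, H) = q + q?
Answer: -197/4 ≈ -49.250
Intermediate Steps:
w(q, H) = 2*q
U(R) = 1 (U(R) = 2 - 1 = 1)
I = 0 (I = 0*2 = 0)
M(K, X) = (1 + 2*X)/(2*K) (M(K, X) = (1 + 2*X)/(K + K) = (1 + 2*X)/((2*K)) = (1 + 2*X)*(1/(2*K)) = (1 + 2*X)/(2*K))
(M(-2, I) + 240) - 289 = ((½ + 0)/(-2) + 240) - 289 = (-½*½ + 240) - 289 = (-¼ + 240) - 289 = 959/4 - 289 = -197/4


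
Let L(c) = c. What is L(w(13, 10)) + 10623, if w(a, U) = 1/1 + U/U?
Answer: 10625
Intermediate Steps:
w(a, U) = 2 (w(a, U) = 1*1 + 1 = 1 + 1 = 2)
L(w(13, 10)) + 10623 = 2 + 10623 = 10625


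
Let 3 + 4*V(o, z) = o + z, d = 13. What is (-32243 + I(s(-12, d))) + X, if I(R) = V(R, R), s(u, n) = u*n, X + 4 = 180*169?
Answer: -7623/4 ≈ -1905.8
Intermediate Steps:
V(o, z) = -3/4 + o/4 + z/4 (V(o, z) = -3/4 + (o + z)/4 = -3/4 + (o/4 + z/4) = -3/4 + o/4 + z/4)
X = 30416 (X = -4 + 180*169 = -4 + 30420 = 30416)
s(u, n) = n*u
I(R) = -3/4 + R/2 (I(R) = -3/4 + R/4 + R/4 = -3/4 + R/2)
(-32243 + I(s(-12, d))) + X = (-32243 + (-3/4 + (13*(-12))/2)) + 30416 = (-32243 + (-3/4 + (1/2)*(-156))) + 30416 = (-32243 + (-3/4 - 78)) + 30416 = (-32243 - 315/4) + 30416 = -129287/4 + 30416 = -7623/4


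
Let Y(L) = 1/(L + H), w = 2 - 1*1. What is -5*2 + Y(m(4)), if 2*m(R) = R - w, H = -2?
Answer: -12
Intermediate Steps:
w = 1 (w = 2 - 1 = 1)
m(R) = -½ + R/2 (m(R) = (R - 1*1)/2 = (R - 1)/2 = (-1 + R)/2 = -½ + R/2)
Y(L) = 1/(-2 + L) (Y(L) = 1/(L - 2) = 1/(-2 + L))
-5*2 + Y(m(4)) = -5*2 + 1/(-2 + (-½ + (½)*4)) = -10 + 1/(-2 + (-½ + 2)) = -10 + 1/(-2 + 3/2) = -10 + 1/(-½) = -10 - 2 = -12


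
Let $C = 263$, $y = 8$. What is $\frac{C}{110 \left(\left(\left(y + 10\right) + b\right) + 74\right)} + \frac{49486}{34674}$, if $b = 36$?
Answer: $\frac{352941071}{244104960} \approx 1.4459$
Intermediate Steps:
$\frac{C}{110 \left(\left(\left(y + 10\right) + b\right) + 74\right)} + \frac{49486}{34674} = \frac{263}{110 \left(\left(\left(8 + 10\right) + 36\right) + 74\right)} + \frac{49486}{34674} = \frac{263}{110 \left(\left(18 + 36\right) + 74\right)} + 49486 \cdot \frac{1}{34674} = \frac{263}{110 \left(54 + 74\right)} + \frac{24743}{17337} = \frac{263}{110 \cdot 128} + \frac{24743}{17337} = \frac{263}{14080} + \frac{24743}{17337} = \frac{352941071}{244104960}$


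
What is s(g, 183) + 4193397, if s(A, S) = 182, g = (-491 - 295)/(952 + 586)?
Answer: 4193579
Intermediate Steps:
g = -393/769 (g = -786/1538 = -786*1/1538 = -393/769 ≈ -0.51105)
s(g, 183) + 4193397 = 182 + 4193397 = 4193579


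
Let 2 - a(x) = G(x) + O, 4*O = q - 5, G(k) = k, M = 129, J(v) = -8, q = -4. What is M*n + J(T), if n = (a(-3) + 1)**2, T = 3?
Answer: 140353/16 ≈ 8772.1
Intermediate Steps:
O = -9/4 (O = (-4 - 5)/4 = (1/4)*(-9) = -9/4 ≈ -2.2500)
a(x) = 17/4 - x (a(x) = 2 - (x - 9/4) = 2 - (-9/4 + x) = 2 + (9/4 - x) = 17/4 - x)
n = 1089/16 (n = ((17/4 - 1*(-3)) + 1)**2 = ((17/4 + 3) + 1)**2 = (29/4 + 1)**2 = (33/4)**2 = 1089/16 ≈ 68.063)
M*n + J(T) = 129*(1089/16) - 8 = 140481/16 - 8 = 140353/16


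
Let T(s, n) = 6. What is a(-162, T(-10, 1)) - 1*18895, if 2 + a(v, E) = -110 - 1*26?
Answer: -19033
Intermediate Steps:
a(v, E) = -138 (a(v, E) = -2 + (-110 - 1*26) = -2 + (-110 - 26) = -2 - 136 = -138)
a(-162, T(-10, 1)) - 1*18895 = -138 - 1*18895 = -138 - 18895 = -19033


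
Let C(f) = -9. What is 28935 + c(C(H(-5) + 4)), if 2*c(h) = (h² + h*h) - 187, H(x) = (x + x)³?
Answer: 57845/2 ≈ 28923.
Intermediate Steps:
H(x) = 8*x³ (H(x) = (2*x)³ = 8*x³)
c(h) = -187/2 + h² (c(h) = ((h² + h*h) - 187)/2 = ((h² + h²) - 187)/2 = (2*h² - 187)/2 = (-187 + 2*h²)/2 = -187/2 + h²)
28935 + c(C(H(-5) + 4)) = 28935 + (-187/2 + (-9)²) = 28935 + (-187/2 + 81) = 28935 - 25/2 = 57845/2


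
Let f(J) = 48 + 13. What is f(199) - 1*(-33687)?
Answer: 33748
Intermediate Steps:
f(J) = 61
f(199) - 1*(-33687) = 61 - 1*(-33687) = 61 + 33687 = 33748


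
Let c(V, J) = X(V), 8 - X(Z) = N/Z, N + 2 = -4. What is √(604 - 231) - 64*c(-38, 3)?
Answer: -9536/19 + √373 ≈ -482.58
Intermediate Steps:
N = -6 (N = -2 - 4 = -6)
X(Z) = 8 + 6/Z (X(Z) = 8 - (-6)/Z = 8 + 6/Z)
c(V, J) = 8 + 6/V
√(604 - 231) - 64*c(-38, 3) = √(604 - 231) - 64*(8 + 6/(-38)) = √373 - 64*(8 + 6*(-1/38)) = √373 - 64*(8 - 3/19) = √373 - 64*149/19 = √373 - 9536/19 = -9536/19 + √373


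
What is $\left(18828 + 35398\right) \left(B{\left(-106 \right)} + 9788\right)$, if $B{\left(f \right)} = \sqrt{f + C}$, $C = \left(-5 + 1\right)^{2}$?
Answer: $530764088 + 162678 i \sqrt{10} \approx 5.3076 \cdot 10^{8} + 5.1443 \cdot 10^{5} i$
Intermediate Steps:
$C = 16$ ($C = \left(-4\right)^{2} = 16$)
$B{\left(f \right)} = \sqrt{16 + f}$ ($B{\left(f \right)} = \sqrt{f + 16} = \sqrt{16 + f}$)
$\left(18828 + 35398\right) \left(B{\left(-106 \right)} + 9788\right) = \left(18828 + 35398\right) \left(\sqrt{16 - 106} + 9788\right) = 54226 \left(\sqrt{-90} + 9788\right) = 54226 \left(3 i \sqrt{10} + 9788\right) = 54226 \left(9788 + 3 i \sqrt{10}\right) = 530764088 + 162678 i \sqrt{10}$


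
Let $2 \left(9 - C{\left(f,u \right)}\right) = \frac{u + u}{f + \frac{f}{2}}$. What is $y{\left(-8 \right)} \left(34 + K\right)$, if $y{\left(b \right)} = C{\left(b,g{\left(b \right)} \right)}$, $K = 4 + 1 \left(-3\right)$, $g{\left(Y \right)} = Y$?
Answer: $\frac{875}{3} \approx 291.67$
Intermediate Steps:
$C{\left(f,u \right)} = 9 - \frac{2 u}{3 f}$ ($C{\left(f,u \right)} = 9 - \frac{\left(u + u\right) \frac{1}{f + \frac{f}{2}}}{2} = 9 - \frac{2 u \frac{1}{f + f \frac{1}{2}}}{2} = 9 - \frac{2 u \frac{1}{f + \frac{f}{2}}}{2} = 9 - \frac{2 u \frac{1}{\frac{3}{2} f}}{2} = 9 - \frac{2 u \frac{2}{3 f}}{2} = 9 - \frac{\frac{4}{3} u \frac{1}{f}}{2} = 9 - \frac{2 u}{3 f}$)
$K = 1$ ($K = 4 - 3 = 1$)
$y{\left(b \right)} = \frac{25}{3}$ ($y{\left(b \right)} = 9 - \frac{2 b}{3 b} = 9 - \frac{2}{3} = \frac{25}{3}$)
$y{\left(-8 \right)} \left(34 + K\right) = \frac{25 \left(34 + 1\right)}{3} = \frac{25}{3} \cdot 35 = \frac{875}{3}$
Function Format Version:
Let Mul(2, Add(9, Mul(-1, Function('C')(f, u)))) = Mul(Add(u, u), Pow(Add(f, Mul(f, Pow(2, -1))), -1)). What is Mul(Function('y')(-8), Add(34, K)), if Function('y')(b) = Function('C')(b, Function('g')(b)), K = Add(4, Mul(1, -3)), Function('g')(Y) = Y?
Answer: Rational(875, 3) ≈ 291.67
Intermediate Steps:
Function('C')(f, u) = Add(9, Mul(Rational(-2, 3), u, Pow(f, -1))) (Function('C')(f, u) = Add(9, Mul(Rational(-1, 2), Mul(Add(u, u), Pow(Add(f, Mul(f, Pow(2, -1))), -1)))) = Add(9, Mul(Rational(-1, 2), Mul(Mul(2, u), Pow(Add(f, Mul(f, Rational(1, 2))), -1)))) = Add(9, Mul(Rational(-1, 2), Mul(Mul(2, u), Pow(Add(f, Mul(Rational(1, 2), f)), -1)))) = Add(9, Mul(Rational(-1, 2), Mul(Mul(2, u), Pow(Mul(Rational(3, 2), f), -1)))) = Add(9, Mul(Rational(-1, 2), Mul(Mul(2, u), Mul(Rational(2, 3), Pow(f, -1))))) = Add(9, Mul(Rational(-1, 2), Mul(Rational(4, 3), u, Pow(f, -1)))) = Add(9, Mul(Rational(-2, 3), u, Pow(f, -1))))
K = 1 (K = Add(4, -3) = 1)
Function('y')(b) = Rational(25, 3) (Function('y')(b) = Add(9, Mul(Rational(-2, 3), b, Pow(b, -1))) = Add(9, Rational(-2, 3)) = Rational(25, 3))
Mul(Function('y')(-8), Add(34, K)) = Mul(Rational(25, 3), Add(34, 1)) = Mul(Rational(25, 3), 35) = Rational(875, 3)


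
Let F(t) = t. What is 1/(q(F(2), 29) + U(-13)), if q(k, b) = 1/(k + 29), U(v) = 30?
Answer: 31/931 ≈ 0.033298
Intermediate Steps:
q(k, b) = 1/(29 + k)
1/(q(F(2), 29) + U(-13)) = 1/(1/(29 + 2) + 30) = 1/(1/31 + 30) = 1/(931/31) = 31/931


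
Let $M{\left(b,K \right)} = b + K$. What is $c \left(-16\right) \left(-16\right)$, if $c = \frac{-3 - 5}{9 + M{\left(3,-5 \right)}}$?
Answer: $- \frac{2048}{7} \approx -292.57$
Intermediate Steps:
$M{\left(b,K \right)} = K + b$
$c = - \frac{8}{7}$ ($c = \frac{-3 - 5}{9 + \left(-5 + 3\right)} = - \frac{8}{9 - 2} = - \frac{8}{7} \approx -1.1429$)
$c \left(-16\right) \left(-16\right) = \left(- \frac{8}{7}\right) \left(-16\right) \left(-16\right) = \frac{128}{7} \left(-16\right) = - \frac{2048}{7}$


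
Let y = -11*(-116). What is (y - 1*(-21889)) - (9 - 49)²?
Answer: 21565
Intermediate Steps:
y = 1276
(y - 1*(-21889)) - (9 - 49)² = (1276 - 1*(-21889)) - (9 - 49)² = (1276 + 21889) - 1*(-40)² = 23165 - 1*1600 = 23165 - 1600 = 21565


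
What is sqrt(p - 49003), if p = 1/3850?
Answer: I*sqrt(29053878546)/770 ≈ 221.37*I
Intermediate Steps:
p = 1/3850 ≈ 0.00025974
sqrt(p - 49003) = sqrt(1/3850 - 49003) = sqrt(-188661549/3850) = I*sqrt(29053878546)/770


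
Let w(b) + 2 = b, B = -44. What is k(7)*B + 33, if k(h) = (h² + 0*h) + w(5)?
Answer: -2255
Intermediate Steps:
w(b) = -2 + b
k(h) = 3 + h² (k(h) = (h² + 0*h) + (-2 + 5) = (h² + 0) + 3 = h² + 3 = 3 + h²)
k(7)*B + 33 = (3 + 7²)*(-44) + 33 = (3 + 49)*(-44) + 33 = 52*(-44) + 33 = -2288 + 33 = -2255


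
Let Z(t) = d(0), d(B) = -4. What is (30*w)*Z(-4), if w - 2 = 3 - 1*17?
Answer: 1440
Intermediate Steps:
Z(t) = -4
w = -12 (w = 2 + (3 - 1*17) = 2 + (3 - 17) = 2 - 14 = -12)
(30*w)*Z(-4) = (30*(-12))*(-4) = -360*(-4) = 1440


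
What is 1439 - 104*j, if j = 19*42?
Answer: -81553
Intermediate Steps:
j = 798
1439 - 104*j = 1439 - 104*798 = 1439 - 82992 = -81553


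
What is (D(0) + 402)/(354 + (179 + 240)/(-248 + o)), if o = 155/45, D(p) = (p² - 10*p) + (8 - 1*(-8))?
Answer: 920018/775383 ≈ 1.1865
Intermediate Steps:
D(p) = 16 + p² - 10*p (D(p) = (p² - 10*p) + (8 + 8) = (p² - 10*p) + 16 = 16 + p² - 10*p)
o = 31/9 (o = 155*(1/45) = 31/9 ≈ 3.4444)
(D(0) + 402)/(354 + (179 + 240)/(-248 + o)) = ((16 + 0² - 10*0) + 402)/(354 + (179 + 240)/(-248 + 31/9)) = ((16 + 0 + 0) + 402)/(354 + 419/(-2201/9)) = (16 + 402)/(354 + 419*(-9/2201)) = 418/(354 - 3771/2201) = 418/(775383/2201) = 418*(2201/775383) = 920018/775383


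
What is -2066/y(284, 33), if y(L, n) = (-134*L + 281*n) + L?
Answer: 2066/28499 ≈ 0.072494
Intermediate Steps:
y(L, n) = -133*L + 281*n
-2066/y(284, 33) = -2066/(-133*284 + 281*33) = -2066/(-37772 + 9273) = -2066/(-28499) = -2066*(-1/28499) = 2066/28499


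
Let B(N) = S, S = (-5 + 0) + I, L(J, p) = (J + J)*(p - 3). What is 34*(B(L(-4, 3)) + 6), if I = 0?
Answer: 34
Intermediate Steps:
L(J, p) = 2*J*(-3 + p) (L(J, p) = (2*J)*(-3 + p) = 2*J*(-3 + p))
S = -5 (S = (-5 + 0) + 0 = -5 + 0 = -5)
B(N) = -5
34*(B(L(-4, 3)) + 6) = 34*(-5 + 6) = 34*1 = 34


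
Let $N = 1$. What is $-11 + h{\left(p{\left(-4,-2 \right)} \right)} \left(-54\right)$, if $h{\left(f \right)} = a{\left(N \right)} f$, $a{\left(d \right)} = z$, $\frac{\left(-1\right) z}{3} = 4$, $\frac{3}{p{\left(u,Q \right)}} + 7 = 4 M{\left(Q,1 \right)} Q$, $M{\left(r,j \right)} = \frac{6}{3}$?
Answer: $- \frac{2197}{23} \approx -95.522$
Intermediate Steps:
$M{\left(r,j \right)} = 2$ ($M{\left(r,j \right)} = 6 \cdot \frac{1}{3} = 2$)
$p{\left(u,Q \right)} = \frac{3}{-7 + 8 Q}$ ($p{\left(u,Q \right)} = \frac{3}{-7 + 4 \cdot 2 Q} = \frac{3}{-7 + 8 Q}$)
$z = -12$ ($z = \left(-3\right) 4 = -12$)
$a{\left(d \right)} = -12$
$h{\left(f \right)} = - 12 f$
$-11 + h{\left(p{\left(-4,-2 \right)} \right)} \left(-54\right) = -11 + - 12 \frac{3}{-7 + 8 \left(-2\right)} \left(-54\right) = -11 + - 12 \frac{3}{-7 - 16} \left(-54\right) = -11 + - 12 \frac{3}{-23} \left(-54\right) = -11 + - 12 \cdot 3 \left(- \frac{1}{23}\right) \left(-54\right) = -11 + \left(-12\right) \left(- \frac{3}{23}\right) \left(-54\right) = -11 + \frac{36}{23} \left(-54\right) = -11 - \frac{1944}{23} = - \frac{2197}{23}$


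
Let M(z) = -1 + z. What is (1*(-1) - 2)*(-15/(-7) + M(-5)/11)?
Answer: -369/77 ≈ -4.7922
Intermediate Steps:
(1*(-1) - 2)*(-15/(-7) + M(-5)/11) = (1*(-1) - 2)*(-15/(-7) + (-1 - 5)/11) = (-1 - 2)*(-15*(-1/7) - 6*1/11) = -3*(15/7 - 6/11) = -3*123/77 = -369/77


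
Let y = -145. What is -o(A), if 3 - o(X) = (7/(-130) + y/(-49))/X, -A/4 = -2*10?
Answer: -1510293/509600 ≈ -2.9637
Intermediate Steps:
A = 80 (A = -(-8)*10 = -4*(-20) = 80)
o(X) = 3 - 18507/(6370*X) (o(X) = 3 - (7/(-130) - 145/(-49))/X = 3 - (7*(-1/130) - 145*(-1/49))/X = 3 - (-7/130 + 145/49)/X = 3 - 18507/(6370*X))
-o(A) = -(3 - 18507/6370/80) = -(3 - 18507/6370*1/80) = -(3 - 18507/509600) = -1*1510293/509600 = -1510293/509600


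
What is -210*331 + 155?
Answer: -69355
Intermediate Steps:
-210*331 + 155 = -69510 + 155 = -69355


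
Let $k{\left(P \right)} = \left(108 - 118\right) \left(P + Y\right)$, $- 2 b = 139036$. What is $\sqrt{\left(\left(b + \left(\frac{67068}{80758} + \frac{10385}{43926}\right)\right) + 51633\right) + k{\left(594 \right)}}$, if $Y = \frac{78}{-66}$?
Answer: $\frac{91 i \sqrt{1094598852442819891134}}{19510567494} \approx 154.31 i$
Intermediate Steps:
$Y = - \frac{13}{11}$ ($Y = 78 \left(- \frac{1}{66}\right) = - \frac{13}{11} \approx -1.1818$)
$b = -69518$ ($b = \left(- \frac{1}{2}\right) 139036 = -69518$)
$k{\left(P \right)} = \frac{130}{11} - 10 P$ ($k{\left(P \right)} = \left(108 - 118\right) \left(P - \frac{13}{11}\right) = - 10 \left(- \frac{13}{11} + P\right) = \frac{130}{11} - 10 P$)
$\sqrt{\left(\left(b + \left(\frac{67068}{80758} + \frac{10385}{43926}\right)\right) + 51633\right) + k{\left(594 \right)}} = \sqrt{\left(\left(-69518 + \left(\frac{67068}{80758} + \frac{10385}{43926}\right)\right) + 51633\right) + \left(\frac{130}{11} - 5940\right)} = \sqrt{\left(\left(-69518 + \left(67068 \cdot \frac{1}{80758} + 10385 \cdot \frac{1}{43926}\right)\right) + 51633\right) + \left(\frac{130}{11} - 5940\right)} = \sqrt{\left(\left(-69518 + \left(\frac{33534}{40379} + \frac{10385}{43926}\right)\right) + 51633\right) - \frac{65210}{11}} = \sqrt{\left(\left(-69518 + \frac{1892350399}{1773687954}\right) + 51633\right) - \frac{65210}{11}} = \sqrt{\left(- \frac{123301346835773}{1773687954} + 51633\right) - \frac{65210}{11}} = \sqrt{- \frac{31720516706891}{1773687954} - \frac{65210}{11}} = \sqrt{- \frac{464587875256141}{19510567494}} = \frac{91 i \sqrt{1094598852442819891134}}{19510567494}$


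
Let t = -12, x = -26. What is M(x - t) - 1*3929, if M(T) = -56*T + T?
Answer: -3159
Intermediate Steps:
M(T) = -55*T
M(x - t) - 1*3929 = -55*(-26 - 1*(-12)) - 1*3929 = -55*(-26 + 12) - 3929 = -55*(-14) - 3929 = 770 - 3929 = -3159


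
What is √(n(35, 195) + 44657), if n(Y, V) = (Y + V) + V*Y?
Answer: 16*√202 ≈ 227.40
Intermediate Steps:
n(Y, V) = V + Y + V*Y (n(Y, V) = (V + Y) + V*Y = V + Y + V*Y)
√(n(35, 195) + 44657) = √((195 + 35 + 195*35) + 44657) = √((195 + 35 + 6825) + 44657) = √(7055 + 44657) = √51712 = 16*√202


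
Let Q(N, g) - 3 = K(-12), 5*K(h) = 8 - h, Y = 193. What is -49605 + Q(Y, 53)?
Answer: -49598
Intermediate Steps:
K(h) = 8/5 - h/5 (K(h) = (8 - h)/5 = 8/5 - h/5)
Q(N, g) = 7 (Q(N, g) = 3 + (8/5 - ⅕*(-12)) = 3 + (8/5 + 12/5) = 3 + 4 = 7)
-49605 + Q(Y, 53) = -49605 + 7 = -49598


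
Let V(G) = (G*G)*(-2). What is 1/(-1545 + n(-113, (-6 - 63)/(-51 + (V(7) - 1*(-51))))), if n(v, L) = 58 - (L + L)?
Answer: -49/72932 ≈ -0.00067186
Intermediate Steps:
V(G) = -2*G² (V(G) = G²*(-2) = -2*G²)
n(v, L) = 58 - 2*L
1/(-1545 + n(-113, (-6 - 63)/(-51 + (V(7) - 1*(-51))))) = 1/(-1545 + (58 - 2*(-6 - 63)/(-51 + (-2*7² - 1*(-51))))) = 1/(-1545 + (58 - (-138)/(-51 + (-2*49 + 51)))) = 1/(-1545 + (58 - (-138)/(-51 + (-98 + 51)))) = 1/(-1545 + (58 - (-138)/(-51 - 47))) = 1/(-1545 + (58 - (-138)/(-98))) = 1/(-1545 + (58 - (-138)*(-1)/98)) = 1/(-1545 + (58 - 2*69/98)) = 1/(-1545 + (58 - 69/49)) = 1/(-1545 + 2773/49) = 1/(-72932/49) = -49/72932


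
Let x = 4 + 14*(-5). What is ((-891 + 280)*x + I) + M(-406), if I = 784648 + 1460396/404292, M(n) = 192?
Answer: 11914624031/14439 ≈ 8.2517e+5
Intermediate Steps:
x = -66 (x = 4 - 70 = -66)
I = 11329584629/14439 (I = 784648 + 1460396*(1/404292) = 784648 + 52157/14439 = 11329584629/14439 ≈ 7.8465e+5)
((-891 + 280)*x + I) + M(-406) = ((-891 + 280)*(-66) + 11329584629/14439) + 192 = (-611*(-66) + 11329584629/14439) + 192 = (40326 + 11329584629/14439) + 192 = 11911851743/14439 + 192 = 11914624031/14439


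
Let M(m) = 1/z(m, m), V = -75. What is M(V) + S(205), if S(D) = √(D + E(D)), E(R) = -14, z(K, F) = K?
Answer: -1/75 + √191 ≈ 13.807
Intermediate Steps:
M(m) = 1/m
S(D) = √(-14 + D) (S(D) = √(D - 14) = √(-14 + D))
M(V) + S(205) = 1/(-75) + √(-14 + 205) = -1/75 + √191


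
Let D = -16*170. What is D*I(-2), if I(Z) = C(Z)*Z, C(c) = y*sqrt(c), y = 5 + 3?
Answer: 43520*I*sqrt(2) ≈ 61547.0*I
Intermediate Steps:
y = 8
C(c) = 8*sqrt(c)
I(Z) = 8*Z**(3/2) (I(Z) = (8*sqrt(Z))*Z = 8*Z**(3/2))
D = -2720
D*I(-2) = -21760*(-2)**(3/2) = -21760*(-2*I*sqrt(2)) = -(-43520)*I*sqrt(2) = 43520*I*sqrt(2)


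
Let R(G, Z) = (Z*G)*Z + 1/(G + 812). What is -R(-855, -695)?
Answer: 17758414126/43 ≈ 4.1299e+8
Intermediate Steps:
R(G, Z) = 1/(812 + G) + G*Z² (R(G, Z) = (G*Z)*Z + 1/(812 + G) = G*Z² + 1/(812 + G) = 1/(812 + G) + G*Z²)
-R(-855, -695) = -(1 + (-855)²*(-695)² + 812*(-855)*(-695)²)/(812 - 855) = -(1 + 731025*483025 + 812*(-855)*483025)/(-43) = -(-1)*(1 + 353103350625 - 335344936500)/43 = -(-1)*17758414126/43 = -1*(-17758414126/43) = 17758414126/43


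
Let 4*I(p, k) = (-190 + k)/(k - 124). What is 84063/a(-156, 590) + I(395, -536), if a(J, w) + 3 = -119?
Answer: -1680589/2440 ≈ -688.77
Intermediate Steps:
a(J, w) = -122 (a(J, w) = -3 - 119 = -122)
I(p, k) = (-190 + k)/(4*(-124 + k)) (I(p, k) = ((-190 + k)/(k - 124))/4 = ((-190 + k)/(-124 + k))/4 = (-190 + k)/(4*(-124 + k)))
84063/a(-156, 590) + I(395, -536) = 84063/(-122) + (-190 - 536)/(4*(-124 - 536)) = 84063*(-1/122) + (¼)*(-726)/(-660) = -84063/122 + (¼)*(-1/660)*(-726) = -84063/122 + 11/40 = -1680589/2440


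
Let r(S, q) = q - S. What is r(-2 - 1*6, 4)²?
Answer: 144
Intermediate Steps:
r(-2 - 1*6, 4)² = (4 - (-2 - 1*6))² = (4 - (-2 - 6))² = (4 - 1*(-8))² = (4 + 8)² = 12² = 144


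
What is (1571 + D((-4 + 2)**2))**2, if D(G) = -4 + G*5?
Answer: 2518569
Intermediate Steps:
D(G) = -4 + 5*G
(1571 + D((-4 + 2)**2))**2 = (1571 + (-4 + 5*(-4 + 2)**2))**2 = (1571 + (-4 + 5*(-2)**2))**2 = (1571 + (-4 + 5*4))**2 = (1571 + (-4 + 20))**2 = (1571 + 16)**2 = 1587**2 = 2518569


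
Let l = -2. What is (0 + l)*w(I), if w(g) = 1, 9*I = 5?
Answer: -2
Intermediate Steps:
I = 5/9 (I = (1/9)*5 = 5/9 ≈ 0.55556)
(0 + l)*w(I) = (0 - 2)*1 = -2*1 = -2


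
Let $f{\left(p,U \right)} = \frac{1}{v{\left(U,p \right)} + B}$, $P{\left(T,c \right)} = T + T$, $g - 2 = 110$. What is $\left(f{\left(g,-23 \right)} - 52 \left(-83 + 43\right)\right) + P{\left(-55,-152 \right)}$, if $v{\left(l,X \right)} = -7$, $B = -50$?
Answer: $\frac{112289}{57} \approx 1970.0$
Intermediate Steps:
$g = 112$ ($g = 2 + 110 = 112$)
$P{\left(T,c \right)} = 2 T$
$f{\left(p,U \right)} = - \frac{1}{57}$ ($f{\left(p,U \right)} = \frac{1}{-7 - 50} = \frac{1}{-57} = - \frac{1}{57}$)
$\left(f{\left(g,-23 \right)} - 52 \left(-83 + 43\right)\right) + P{\left(-55,-152 \right)} = \left(- \frac{1}{57} - 52 \left(-83 + 43\right)\right) + 2 \left(-55\right) = \left(- \frac{1}{57} - -2080\right) - 110 = \left(- \frac{1}{57} + 2080\right) - 110 = \frac{118559}{57} - 110 = \frac{112289}{57}$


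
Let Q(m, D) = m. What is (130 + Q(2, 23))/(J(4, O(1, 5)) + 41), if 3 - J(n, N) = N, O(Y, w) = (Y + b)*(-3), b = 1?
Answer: 66/25 ≈ 2.6400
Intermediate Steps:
O(Y, w) = -3 - 3*Y (O(Y, w) = (Y + 1)*(-3) = (1 + Y)*(-3) = -3 - 3*Y)
J(n, N) = 3 - N
(130 + Q(2, 23))/(J(4, O(1, 5)) + 41) = (130 + 2)/((3 - (-3 - 3*1)) + 41) = 132/((3 - (-3 - 3)) + 41) = 132/((3 - 1*(-6)) + 41) = 132/((3 + 6) + 41) = 132/(9 + 41) = 132/50 = 132*(1/50) = 66/25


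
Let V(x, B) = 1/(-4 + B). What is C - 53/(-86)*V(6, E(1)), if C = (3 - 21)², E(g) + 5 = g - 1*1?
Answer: 250723/774 ≈ 323.93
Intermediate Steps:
E(g) = -6 + g (E(g) = -5 + (g - 1*1) = -5 + (g - 1) = -5 + (-1 + g) = -6 + g)
C = 324 (C = (-18)² = 324)
C - 53/(-86)*V(6, E(1)) = 324 - 53/(-86)/(-4 + (-6 + 1)) = 324 - 53*(-1/86)/(-4 - 5) = 324 - (-53)/(86*(-9)) = 324 - (-53)*(-1)/(86*9) = 324 - 1*53/774 = 324 - 53/774 = 250723/774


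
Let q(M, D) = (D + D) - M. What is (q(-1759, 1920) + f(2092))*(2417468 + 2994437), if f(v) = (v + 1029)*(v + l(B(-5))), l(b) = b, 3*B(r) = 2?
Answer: 106129811228675/3 ≈ 3.5377e+13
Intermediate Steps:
B(r) = ⅔ (B(r) = (⅓)*2 = ⅔)
q(M, D) = -M + 2*D (q(M, D) = 2*D - M = -M + 2*D)
f(v) = (1029 + v)*(⅔ + v) (f(v) = (v + 1029)*(v + ⅔) = (1029 + v)*(⅔ + v))
(q(-1759, 1920) + f(2092))*(2417468 + 2994437) = ((-1*(-1759) + 2*1920) + (686 + 2092² + (3089/3)*2092))*(2417468 + 2994437) = ((1759 + 3840) + (686 + 4376464 + 6462188/3))*5411905 = (5599 + 19593638/3)*5411905 = (19610435/3)*5411905 = 106129811228675/3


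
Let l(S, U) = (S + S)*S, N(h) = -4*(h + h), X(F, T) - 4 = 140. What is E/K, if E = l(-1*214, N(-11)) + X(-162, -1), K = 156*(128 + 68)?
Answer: 11467/3822 ≈ 3.0003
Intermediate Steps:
X(F, T) = 144 (X(F, T) = 4 + 140 = 144)
N(h) = -8*h
l(S, U) = 2*S**2 (l(S, U) = (2*S)*S = 2*S**2)
K = 30576 (K = 156*196 = 30576)
E = 91736 (E = 2*(-1*214)**2 + 144 = 2*(-214)**2 + 144 = 2*45796 + 144 = 91592 + 144 = 91736)
E/K = 91736/30576 = 91736*(1/30576) = 11467/3822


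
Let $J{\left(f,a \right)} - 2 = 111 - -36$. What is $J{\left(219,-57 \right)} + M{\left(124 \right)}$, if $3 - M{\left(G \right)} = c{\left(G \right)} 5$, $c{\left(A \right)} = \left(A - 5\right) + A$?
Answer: $-1063$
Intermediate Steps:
$J{\left(f,a \right)} = 149$ ($J{\left(f,a \right)} = 2 + \left(111 - -36\right) = 2 + \left(111 + 36\right) = 2 + 147 = 149$)
$c{\left(A \right)} = -5 + 2 A$ ($c{\left(A \right)} = \left(-5 + A\right) + A = -5 + 2 A$)
$M{\left(G \right)} = 28 - 10 G$ ($M{\left(G \right)} = 3 - \left(-5 + 2 G\right) 5 = 3 - \left(-25 + 10 G\right) = 28 - 10 G$)
$J{\left(219,-57 \right)} + M{\left(124 \right)} = 149 + \left(28 - 1240\right) = 149 - 1212 = -1063$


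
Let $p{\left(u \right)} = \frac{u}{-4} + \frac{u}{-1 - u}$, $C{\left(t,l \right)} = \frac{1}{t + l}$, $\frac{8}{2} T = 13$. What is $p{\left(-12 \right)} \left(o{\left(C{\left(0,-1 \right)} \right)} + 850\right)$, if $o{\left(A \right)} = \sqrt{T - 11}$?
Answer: $\frac{17850}{11} + \frac{21 i \sqrt{31}}{22} \approx 1622.7 + 5.3147 i$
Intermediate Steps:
$T = \frac{13}{4}$ ($T = \frac{1}{4} \cdot 13 = \frac{13}{4} \approx 3.25$)
$C{\left(t,l \right)} = \frac{1}{l + t}$
$p{\left(u \right)} = - \frac{u}{4} + \frac{u}{-1 - u}$ ($p{\left(u \right)} = u \left(- \frac{1}{4}\right) + \frac{u}{-1 - u} = - \frac{u}{4} + \frac{u}{-1 - u}$)
$o{\left(A \right)} = \frac{i \sqrt{31}}{2}$ ($o{\left(A \right)} = \sqrt{\frac{13}{4} - 11} = \sqrt{- \frac{31}{4}} = \frac{i \sqrt{31}}{2}$)
$p{\left(-12 \right)} \left(o{\left(C{\left(0,-1 \right)} \right)} + 850\right) = \left(-1\right) \left(-12\right) \frac{1}{4 + 4 \left(-12\right)} \left(5 - 12\right) \left(\frac{i \sqrt{31}}{2} + 850\right) = \left(-1\right) \left(-12\right) \frac{1}{4 - 48} \left(-7\right) \left(850 + \frac{i \sqrt{31}}{2}\right) = \left(-1\right) \left(-12\right) \frac{1}{-44} \left(-7\right) \left(850 + \frac{i \sqrt{31}}{2}\right) = \left(-1\right) \left(-12\right) \left(- \frac{1}{44}\right) \left(-7\right) \left(850 + \frac{i \sqrt{31}}{2}\right) = \frac{21 \left(850 + \frac{i \sqrt{31}}{2}\right)}{11} = \frac{17850}{11} + \frac{21 i \sqrt{31}}{22}$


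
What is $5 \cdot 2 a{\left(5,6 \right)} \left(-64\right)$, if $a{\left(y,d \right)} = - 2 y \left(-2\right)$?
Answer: $-12800$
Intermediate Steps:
$a{\left(y,d \right)} = 4 y$
$5 \cdot 2 a{\left(5,6 \right)} \left(-64\right) = 5 \cdot 2 \cdot 4 \cdot 5 \left(-64\right) = 10 \cdot 20 \left(-64\right) = 200 \left(-64\right) = -12800$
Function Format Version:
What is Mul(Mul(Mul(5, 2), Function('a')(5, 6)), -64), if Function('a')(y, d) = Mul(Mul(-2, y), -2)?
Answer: -12800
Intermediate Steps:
Function('a')(y, d) = Mul(4, y)
Mul(Mul(Mul(5, 2), Function('a')(5, 6)), -64) = Mul(Mul(Mul(5, 2), Mul(4, 5)), -64) = Mul(Mul(10, 20), -64) = Mul(200, -64) = -12800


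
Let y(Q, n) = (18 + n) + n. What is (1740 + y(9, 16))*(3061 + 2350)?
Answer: 9685690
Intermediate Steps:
y(Q, n) = 18 + 2*n
(1740 + y(9, 16))*(3061 + 2350) = (1740 + (18 + 2*16))*(3061 + 2350) = (1740 + (18 + 32))*5411 = (1740 + 50)*5411 = 1790*5411 = 9685690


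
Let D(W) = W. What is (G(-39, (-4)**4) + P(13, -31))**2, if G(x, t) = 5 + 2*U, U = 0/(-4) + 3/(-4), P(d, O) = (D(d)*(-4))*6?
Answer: 380689/4 ≈ 95172.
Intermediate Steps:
P(d, O) = -24*d (P(d, O) = (d*(-4))*6 = -4*d*6 = -24*d)
U = -3/4 (U = 0*(-1/4) + 3*(-1/4) = 0 - 3/4 = -3/4 ≈ -0.75000)
G(x, t) = 7/2 (G(x, t) = 5 + 2*(-3/4) = 5 - 3/2 = 7/2)
(G(-39, (-4)**4) + P(13, -31))**2 = (7/2 - 24*13)**2 = (7/2 - 312)**2 = (-617/2)**2 = 380689/4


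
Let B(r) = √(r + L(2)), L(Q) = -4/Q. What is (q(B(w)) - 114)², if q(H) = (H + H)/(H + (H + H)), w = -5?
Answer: 115600/9 ≈ 12844.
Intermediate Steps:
B(r) = √(-2 + r) (B(r) = √(r - 4/2) = √(r - 4*½) = √(r - 2) = √(-2 + r))
q(H) = ⅔ (q(H) = (2*H)/(H + 2*H) = (2*H)/((3*H)) = (2*H)*(1/(3*H)) = ⅔)
(q(B(w)) - 114)² = (⅔ - 114)² = (-340/3)² = 115600/9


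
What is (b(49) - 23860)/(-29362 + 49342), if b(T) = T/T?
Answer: -2651/2220 ≈ -1.1941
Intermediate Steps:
b(T) = 1
(b(49) - 23860)/(-29362 + 49342) = (1 - 23860)/(-29362 + 49342) = -23859/19980 = -23859*1/19980 = -2651/2220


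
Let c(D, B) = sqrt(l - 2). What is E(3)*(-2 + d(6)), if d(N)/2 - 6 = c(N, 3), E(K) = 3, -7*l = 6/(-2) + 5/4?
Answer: 30 + 3*I*sqrt(7) ≈ 30.0 + 7.9373*I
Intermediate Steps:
l = 1/4 (l = -(6/(-2) + 5/4)/7 = -(6*(-1/2) + 5*(1/4))/7 = -(-3 + 5/4)/7 = -1/7*(-7/4) = 1/4 ≈ 0.25000)
c(D, B) = I*sqrt(7)/2 (c(D, B) = sqrt(1/4 - 2) = sqrt(-7/4) = I*sqrt(7)/2)
d(N) = 12 + I*sqrt(7) (d(N) = 12 + 2*(I*sqrt(7)/2) = 12 + I*sqrt(7))
E(3)*(-2 + d(6)) = 3*(-2 + (12 + I*sqrt(7))) = 3*(10 + I*sqrt(7)) = 30 + 3*I*sqrt(7)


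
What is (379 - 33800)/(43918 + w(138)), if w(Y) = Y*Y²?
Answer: -33421/2671990 ≈ -0.012508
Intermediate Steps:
w(Y) = Y³
(379 - 33800)/(43918 + w(138)) = (379 - 33800)/(43918 + 138³) = -33421/(43918 + 2628072) = -33421/2671990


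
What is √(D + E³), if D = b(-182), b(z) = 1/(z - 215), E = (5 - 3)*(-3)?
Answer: I*√34043941/397 ≈ 14.697*I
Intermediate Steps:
E = -6 (E = 2*(-3) = -6)
b(z) = 1/(-215 + z)
D = -1/397 (D = 1/(-215 - 182) = 1/(-397) = -1/397 ≈ -0.0025189)
√(D + E³) = √(-1/397 + (-6)³) = √(-1/397 - 216) = √(-85753/397) = I*√34043941/397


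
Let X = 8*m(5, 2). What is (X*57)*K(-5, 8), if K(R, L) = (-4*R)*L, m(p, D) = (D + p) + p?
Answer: 875520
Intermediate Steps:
m(p, D) = D + 2*p
X = 96 (X = 8*(2 + 2*5) = 8*(2 + 10) = 8*12 = 96)
K(R, L) = -4*L*R
(X*57)*K(-5, 8) = (96*57)*(-4*8*(-5)) = 5472*160 = 875520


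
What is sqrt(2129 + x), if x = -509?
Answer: 18*sqrt(5) ≈ 40.249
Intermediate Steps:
sqrt(2129 + x) = sqrt(2129 - 509) = sqrt(1620) = 18*sqrt(5)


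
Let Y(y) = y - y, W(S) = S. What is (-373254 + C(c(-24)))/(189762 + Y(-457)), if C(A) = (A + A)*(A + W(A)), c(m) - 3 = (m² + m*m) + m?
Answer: 790565/31627 ≈ 24.997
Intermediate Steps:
c(m) = 3 + m + 2*m² (c(m) = 3 + ((m² + m*m) + m) = 3 + ((m² + m²) + m) = 3 + (2*m² + m) = 3 + (m + 2*m²) = 3 + m + 2*m²)
Y(y) = 0
C(A) = 4*A² (C(A) = (A + A)*(A + A) = (2*A)*(2*A) = 4*A²)
(-373254 + C(c(-24)))/(189762 + Y(-457)) = (-373254 + 4*(3 - 24 + 2*(-24)²)²)/(189762 + 0) = (-373254 + 4*(3 - 24 + 2*576)²)/189762 = (-373254 + 4*(3 - 24 + 1152)²)*(1/189762) = (-373254 + 4*1131²)*(1/189762) = (-373254 + 4*1279161)*(1/189762) = (-373254 + 5116644)*(1/189762) = 4743390*(1/189762) = 790565/31627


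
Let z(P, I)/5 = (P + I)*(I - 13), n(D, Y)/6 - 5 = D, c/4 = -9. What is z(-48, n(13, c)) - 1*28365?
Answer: 135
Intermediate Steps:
c = -36 (c = 4*(-9) = -36)
n(D, Y) = 30 + 6*D
z(P, I) = 5*(-13 + I)*(I + P) (z(P, I) = 5*((P + I)*(I - 13)) = 5*((I + P)*(-13 + I)) = 5*((-13 + I)*(I + P)) = 5*(-13 + I)*(I + P))
z(-48, n(13, c)) - 1*28365 = (-65*(30 + 6*13) - 65*(-48) + 5*(30 + 6*13)**2 + 5*(30 + 6*13)*(-48)) - 1*28365 = (-65*(30 + 78) + 3120 + 5*(30 + 78)**2 + 5*(30 + 78)*(-48)) - 28365 = (-65*108 + 3120 + 5*108**2 + 5*108*(-48)) - 28365 = (-7020 + 3120 + 5*11664 - 25920) - 28365 = (-7020 + 3120 + 58320 - 25920) - 28365 = 28500 - 28365 = 135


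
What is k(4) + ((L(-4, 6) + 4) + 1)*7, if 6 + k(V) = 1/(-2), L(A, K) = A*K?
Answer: -279/2 ≈ -139.50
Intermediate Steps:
k(V) = -13/2 (k(V) = -6 + 1/(-2) = -6 + 1*(-1/2) = -6 - 1/2 = -13/2)
k(4) + ((L(-4, 6) + 4) + 1)*7 = -13/2 + ((-4*6 + 4) + 1)*7 = -13/2 + ((-24 + 4) + 1)*7 = -13/2 + (-20 + 1)*7 = -13/2 - 19*7 = -13/2 - 133 = -279/2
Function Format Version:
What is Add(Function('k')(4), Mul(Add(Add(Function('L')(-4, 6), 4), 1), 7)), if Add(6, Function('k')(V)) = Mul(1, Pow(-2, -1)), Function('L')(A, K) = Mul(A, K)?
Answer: Rational(-279, 2) ≈ -139.50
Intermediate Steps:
Function('k')(V) = Rational(-13, 2) (Function('k')(V) = Add(-6, Mul(1, Pow(-2, -1))) = Add(-6, Mul(1, Rational(-1, 2))) = Add(-6, Rational(-1, 2)) = Rational(-13, 2))
Add(Function('k')(4), Mul(Add(Add(Function('L')(-4, 6), 4), 1), 7)) = Add(Rational(-13, 2), Mul(Add(Add(Mul(-4, 6), 4), 1), 7)) = Add(Rational(-13, 2), Mul(Add(Add(-24, 4), 1), 7)) = Add(Rational(-13, 2), Mul(Add(-20, 1), 7)) = Add(Rational(-13, 2), Mul(-19, 7)) = Add(Rational(-13, 2), -133) = Rational(-279, 2)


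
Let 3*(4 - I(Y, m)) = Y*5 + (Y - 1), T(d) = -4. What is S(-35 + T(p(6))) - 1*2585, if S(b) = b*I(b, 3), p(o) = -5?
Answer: -5796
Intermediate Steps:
I(Y, m) = 13/3 - 2*Y (I(Y, m) = 4 - (Y*5 + (Y - 1))/3 = 4 - (5*Y + (-1 + Y))/3 = 4 - (-1 + 6*Y)/3 = 4 + (⅓ - 2*Y) = 13/3 - 2*Y)
S(b) = b*(13/3 - 2*b)
S(-35 + T(p(6))) - 1*2585 = (-35 - 4)*(13 - 6*(-35 - 4))/3 - 1*2585 = (⅓)*(-39)*(13 - 6*(-39)) - 2585 = (⅓)*(-39)*(13 + 234) - 2585 = (⅓)*(-39)*247 - 2585 = -3211 - 2585 = -5796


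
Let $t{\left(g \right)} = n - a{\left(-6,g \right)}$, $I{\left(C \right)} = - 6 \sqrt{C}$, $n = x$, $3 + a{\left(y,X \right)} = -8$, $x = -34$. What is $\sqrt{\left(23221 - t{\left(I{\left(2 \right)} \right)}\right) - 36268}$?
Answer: $4 i \sqrt{814} \approx 114.12 i$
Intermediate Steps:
$a{\left(y,X \right)} = -11$ ($a{\left(y,X \right)} = -3 - 8 = -11$)
$n = -34$
$t{\left(g \right)} = -23$ ($t{\left(g \right)} = -34 - -11 = -34 + 11 = -23$)
$\sqrt{\left(23221 - t{\left(I{\left(2 \right)} \right)}\right) - 36268} = \sqrt{\left(23221 - -23\right) - 36268} = \sqrt{\left(23221 + 23\right) - 36268} = \sqrt{23244 - 36268} = \sqrt{-13024} = 4 i \sqrt{814}$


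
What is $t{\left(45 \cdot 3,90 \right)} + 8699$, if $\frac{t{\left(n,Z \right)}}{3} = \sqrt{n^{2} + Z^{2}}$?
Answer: $8699 + 135 \sqrt{13} \approx 9185.8$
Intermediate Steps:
$t{\left(n,Z \right)} = 3 \sqrt{Z^{2} + n^{2}}$ ($t{\left(n,Z \right)} = 3 \sqrt{n^{2} + Z^{2}} = 3 \sqrt{Z^{2} + n^{2}}$)
$t{\left(45 \cdot 3,90 \right)} + 8699 = 3 \sqrt{90^{2} + \left(45 \cdot 3\right)^{2}} + 8699 = 3 \sqrt{8100 + 135^{2}} + 8699 = 3 \sqrt{8100 + 18225} + 8699 = 3 \sqrt{26325} + 8699 = 3 \cdot 45 \sqrt{13} + 8699 = 135 \sqrt{13} + 8699 = 8699 + 135 \sqrt{13}$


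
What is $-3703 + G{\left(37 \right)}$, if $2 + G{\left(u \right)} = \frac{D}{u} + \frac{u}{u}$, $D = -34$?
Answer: $- \frac{137082}{37} \approx -3704.9$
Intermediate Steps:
$G{\left(u \right)} = -1 - \frac{34}{u}$ ($G{\left(u \right)} = -2 - \left(\frac{34}{u} - \frac{u}{u}\right) = -2 + \left(- \frac{34}{u} + 1\right) = -2 + \left(1 - \frac{34}{u}\right) = -1 - \frac{34}{u}$)
$-3703 + G{\left(37 \right)} = -3703 + \frac{-34 - 37}{37} = -3703 + \frac{1}{37} \left(-71\right) = -3703 - \frac{71}{37} = - \frac{137082}{37}$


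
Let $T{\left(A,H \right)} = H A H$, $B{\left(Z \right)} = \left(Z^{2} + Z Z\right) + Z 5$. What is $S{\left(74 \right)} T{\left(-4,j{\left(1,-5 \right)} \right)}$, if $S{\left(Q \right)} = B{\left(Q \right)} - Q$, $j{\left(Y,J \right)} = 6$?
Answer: $-1619712$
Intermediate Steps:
$B{\left(Z \right)} = 2 Z^{2} + 5 Z$ ($B{\left(Z \right)} = \left(Z^{2} + Z^{2}\right) + 5 Z = 2 Z^{2} + 5 Z$)
$T{\left(A,H \right)} = A H^{2}$ ($T{\left(A,H \right)} = A H H = A H^{2}$)
$S{\left(Q \right)} = - Q + Q \left(5 + 2 Q\right)$ ($S{\left(Q \right)} = Q \left(5 + 2 Q\right) - Q = - Q + Q \left(5 + 2 Q\right)$)
$S{\left(74 \right)} T{\left(-4,j{\left(1,-5 \right)} \right)} = 2 \cdot 74 \left(2 + 74\right) \left(- 4 \cdot 6^{2}\right) = 2 \cdot 74 \cdot 76 \left(\left(-4\right) 36\right) = 11248 \left(-144\right) = -1619712$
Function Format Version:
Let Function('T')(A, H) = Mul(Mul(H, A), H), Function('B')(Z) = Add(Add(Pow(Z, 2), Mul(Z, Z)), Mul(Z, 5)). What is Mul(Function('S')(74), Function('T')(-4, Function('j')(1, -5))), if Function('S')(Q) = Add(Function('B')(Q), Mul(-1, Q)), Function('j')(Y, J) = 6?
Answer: -1619712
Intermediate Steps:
Function('B')(Z) = Add(Mul(2, Pow(Z, 2)), Mul(5, Z)) (Function('B')(Z) = Add(Add(Pow(Z, 2), Pow(Z, 2)), Mul(5, Z)) = Add(Mul(2, Pow(Z, 2)), Mul(5, Z)))
Function('T')(A, H) = Mul(A, Pow(H, 2)) (Function('T')(A, H) = Mul(Mul(A, H), H) = Mul(A, Pow(H, 2)))
Function('S')(Q) = Add(Mul(-1, Q), Mul(Q, Add(5, Mul(2, Q)))) (Function('S')(Q) = Add(Mul(Q, Add(5, Mul(2, Q))), Mul(-1, Q)) = Add(Mul(-1, Q), Mul(Q, Add(5, Mul(2, Q)))))
Mul(Function('S')(74), Function('T')(-4, Function('j')(1, -5))) = Mul(Mul(2, 74, Add(2, 74)), Mul(-4, Pow(6, 2))) = Mul(Mul(2, 74, 76), Mul(-4, 36)) = Mul(11248, -144) = -1619712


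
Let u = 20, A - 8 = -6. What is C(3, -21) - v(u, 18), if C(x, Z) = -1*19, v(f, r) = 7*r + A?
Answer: -147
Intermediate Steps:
A = 2 (A = 8 - 6 = 2)
v(f, r) = 2 + 7*r (v(f, r) = 7*r + 2 = 2 + 7*r)
C(x, Z) = -19
C(3, -21) - v(u, 18) = -19 - (2 + 7*18) = -19 - (2 + 126) = -19 - 1*128 = -19 - 128 = -147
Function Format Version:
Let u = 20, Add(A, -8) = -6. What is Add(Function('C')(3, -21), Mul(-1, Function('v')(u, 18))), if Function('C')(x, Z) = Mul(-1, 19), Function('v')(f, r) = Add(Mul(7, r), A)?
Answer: -147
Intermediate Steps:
A = 2 (A = Add(8, -6) = 2)
Function('v')(f, r) = Add(2, Mul(7, r)) (Function('v')(f, r) = Add(Mul(7, r), 2) = Add(2, Mul(7, r)))
Function('C')(x, Z) = -19
Add(Function('C')(3, -21), Mul(-1, Function('v')(u, 18))) = Add(-19, Mul(-1, Add(2, Mul(7, 18)))) = Add(-19, Mul(-1, Add(2, 126))) = Add(-19, Mul(-1, 128)) = Add(-19, -128) = -147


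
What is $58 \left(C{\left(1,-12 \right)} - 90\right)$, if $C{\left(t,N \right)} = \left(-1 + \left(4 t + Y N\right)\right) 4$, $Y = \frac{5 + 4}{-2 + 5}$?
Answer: $-12876$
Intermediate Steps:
$Y = 3$ ($Y = \frac{9}{3} = 9 \cdot \frac{1}{3} = 3$)
$C{\left(t,N \right)} = -4 + 12 N + 16 t$ ($C{\left(t,N \right)} = \left(-1 + \left(4 t + 3 N\right)\right) 4 = \left(-1 + \left(3 N + 4 t\right)\right) 4 = \left(-1 + 3 N + 4 t\right) 4 = -4 + 12 N + 16 t$)
$58 \left(C{\left(1,-12 \right)} - 90\right) = 58 \left(\left(-4 + 12 \left(-12\right) + 16 \cdot 1\right) - 90\right) = 58 \left(\left(-4 - 144 + 16\right) - 90\right) = 58 \left(-132 - 90\right) = 58 \left(-222\right) = -12876$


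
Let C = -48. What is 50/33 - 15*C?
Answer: 23810/33 ≈ 721.52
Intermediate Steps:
50/33 - 15*C = 50/33 - 15*(-48) = 50*(1/33) + 720 = 50/33 + 720 = 23810/33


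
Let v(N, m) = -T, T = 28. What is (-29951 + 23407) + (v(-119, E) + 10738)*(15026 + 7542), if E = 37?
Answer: 241696736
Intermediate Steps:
v(N, m) = -28 (v(N, m) = -1*28 = -28)
(-29951 + 23407) + (v(-119, E) + 10738)*(15026 + 7542) = (-29951 + 23407) + (-28 + 10738)*(15026 + 7542) = -6544 + 10710*22568 = -6544 + 241703280 = 241696736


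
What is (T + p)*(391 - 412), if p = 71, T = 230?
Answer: -6321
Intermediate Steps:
(T + p)*(391 - 412) = (230 + 71)*(391 - 412) = 301*(-21) = -6321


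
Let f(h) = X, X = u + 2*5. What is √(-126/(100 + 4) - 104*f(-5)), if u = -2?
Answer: I*√563251/26 ≈ 28.865*I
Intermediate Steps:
X = 8 (X = -2 + 2*5 = -2 + 10 = 8)
f(h) = 8
√(-126/(100 + 4) - 104*f(-5)) = √(-126/(100 + 4) - 104*8) = √(-126/104 - 832) = √(-126*1/104 - 832) = √(-63/52 - 832) = √(-43327/52) = I*√563251/26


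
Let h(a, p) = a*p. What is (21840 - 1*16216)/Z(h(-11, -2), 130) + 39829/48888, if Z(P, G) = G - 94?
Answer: 7677221/48888 ≈ 157.04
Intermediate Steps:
Z(P, G) = -94 + G
(21840 - 1*16216)/Z(h(-11, -2), 130) + 39829/48888 = (21840 - 1*16216)/(-94 + 130) + 39829/48888 = (21840 - 16216)/36 + 39829*(1/48888) = 5624*(1/36) + 39829/48888 = 1406/9 + 39829/48888 = 7677221/48888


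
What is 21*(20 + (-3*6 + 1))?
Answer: 63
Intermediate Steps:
21*(20 + (-3*6 + 1)) = 21*(20 + (-18 + 1)) = 21*(20 - 17) = 21*3 = 63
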